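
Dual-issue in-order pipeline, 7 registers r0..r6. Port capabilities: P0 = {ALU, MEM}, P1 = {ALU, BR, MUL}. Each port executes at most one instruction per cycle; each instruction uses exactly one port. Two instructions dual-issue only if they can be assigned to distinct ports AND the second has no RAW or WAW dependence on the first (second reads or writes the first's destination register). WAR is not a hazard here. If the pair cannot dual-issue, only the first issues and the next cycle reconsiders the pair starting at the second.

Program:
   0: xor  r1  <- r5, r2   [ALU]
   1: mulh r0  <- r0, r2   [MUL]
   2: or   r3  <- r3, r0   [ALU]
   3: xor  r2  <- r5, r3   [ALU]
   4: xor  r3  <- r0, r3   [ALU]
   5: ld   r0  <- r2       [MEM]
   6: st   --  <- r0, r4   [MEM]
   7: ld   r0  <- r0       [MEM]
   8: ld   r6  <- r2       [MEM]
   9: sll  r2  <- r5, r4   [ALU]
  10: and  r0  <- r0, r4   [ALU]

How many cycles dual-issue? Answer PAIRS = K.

0. xor;mulh @i0/i1  | dual
1. or @i2  | RAW r3
2. xor;xor @i3/i4  | dual
3. ld @i5  | no-port MEM/MEM
4. st @i6  | no-port MEM/MEM
5. ld @i7  | no-port MEM/MEM
6. ld;sll @i8/i9  | dual
7. and @i10  | tail

PAIRS = 3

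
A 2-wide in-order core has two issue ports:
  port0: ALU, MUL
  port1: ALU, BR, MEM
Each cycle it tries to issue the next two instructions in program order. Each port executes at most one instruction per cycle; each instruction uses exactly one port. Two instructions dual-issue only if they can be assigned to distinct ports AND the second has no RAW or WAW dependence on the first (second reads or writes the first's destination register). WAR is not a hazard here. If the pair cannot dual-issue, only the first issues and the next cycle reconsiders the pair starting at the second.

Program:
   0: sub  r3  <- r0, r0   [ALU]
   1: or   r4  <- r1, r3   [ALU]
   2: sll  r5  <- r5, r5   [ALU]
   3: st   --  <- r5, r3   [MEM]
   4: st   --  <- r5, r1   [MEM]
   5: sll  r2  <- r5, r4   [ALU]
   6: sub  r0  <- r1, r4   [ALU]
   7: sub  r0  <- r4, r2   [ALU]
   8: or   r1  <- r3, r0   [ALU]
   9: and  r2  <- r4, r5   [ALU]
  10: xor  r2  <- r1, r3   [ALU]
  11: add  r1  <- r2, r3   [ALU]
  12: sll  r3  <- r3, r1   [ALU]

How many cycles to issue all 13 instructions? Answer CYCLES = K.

CYCLES = 10

  cy0 -> i0 (sub.ALU) RAW r3
  cy1 -> i1,i2 (or.ALU sll.ALU) 2-wide
  cy2 -> i3 (st.MEM) no-port MEM/MEM
  cy3 -> i4,i5 (st.MEM sll.ALU) 2-wide
  cy4 -> i6 (sub.ALU) WAW r0
  cy5 -> i7 (sub.ALU) RAW r0
  cy6 -> i8,i9 (or.ALU and.ALU) 2-wide
  cy7 -> i10 (xor.ALU) RAW r2
  cy8 -> i11 (add.ALU) RAW r1
  cy9 -> i12 (sll.ALU) tail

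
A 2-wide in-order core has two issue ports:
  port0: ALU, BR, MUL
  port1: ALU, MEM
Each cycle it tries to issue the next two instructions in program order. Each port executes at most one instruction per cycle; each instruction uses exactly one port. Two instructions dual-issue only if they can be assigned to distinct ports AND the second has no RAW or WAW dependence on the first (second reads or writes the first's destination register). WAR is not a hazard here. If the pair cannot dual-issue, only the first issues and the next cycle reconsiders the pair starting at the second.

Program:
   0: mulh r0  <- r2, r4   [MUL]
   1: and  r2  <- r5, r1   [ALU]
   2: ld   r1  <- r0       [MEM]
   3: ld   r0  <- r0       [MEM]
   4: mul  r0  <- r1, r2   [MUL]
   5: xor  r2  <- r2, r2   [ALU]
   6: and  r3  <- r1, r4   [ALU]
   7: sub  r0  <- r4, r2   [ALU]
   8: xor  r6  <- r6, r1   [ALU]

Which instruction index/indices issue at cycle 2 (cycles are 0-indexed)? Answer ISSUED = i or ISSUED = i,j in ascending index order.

0. mulh.MUL;and.ALU @i0,i1  | dual
1. ld.MEM @i2  | no-port MEM/MEM
2. ld.MEM @i3  | WAW r0
3. mul.MUL;xor.ALU @i4,i5  | dual
4. and.ALU;sub.ALU @i6,i7  | dual
5. xor.ALU @i8  | tail

ISSUED = 3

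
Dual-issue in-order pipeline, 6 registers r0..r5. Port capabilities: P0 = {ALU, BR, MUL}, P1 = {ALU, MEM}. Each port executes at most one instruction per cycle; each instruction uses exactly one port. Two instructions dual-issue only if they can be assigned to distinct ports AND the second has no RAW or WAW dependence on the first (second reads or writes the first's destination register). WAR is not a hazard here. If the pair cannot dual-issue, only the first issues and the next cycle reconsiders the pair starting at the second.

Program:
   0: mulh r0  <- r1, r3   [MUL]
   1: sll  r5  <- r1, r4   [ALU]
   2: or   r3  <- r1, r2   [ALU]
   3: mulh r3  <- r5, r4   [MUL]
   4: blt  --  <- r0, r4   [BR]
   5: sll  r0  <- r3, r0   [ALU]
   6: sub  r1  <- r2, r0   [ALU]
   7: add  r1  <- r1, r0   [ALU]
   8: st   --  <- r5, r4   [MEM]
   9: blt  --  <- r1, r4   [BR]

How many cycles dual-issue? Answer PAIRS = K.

PAIRS = 3

[0] i0&i1  mulh/sll  -- 2-wide
[1] i2  or  -- WAW r3
[2] i3  mulh  -- no-port MUL/BR
[3] i4&i5  blt/sll  -- 2-wide
[4] i6  sub  -- RAW+WAW r1
[5] i7&i8  add/st  -- 2-wide
[6] i9  blt  -- tail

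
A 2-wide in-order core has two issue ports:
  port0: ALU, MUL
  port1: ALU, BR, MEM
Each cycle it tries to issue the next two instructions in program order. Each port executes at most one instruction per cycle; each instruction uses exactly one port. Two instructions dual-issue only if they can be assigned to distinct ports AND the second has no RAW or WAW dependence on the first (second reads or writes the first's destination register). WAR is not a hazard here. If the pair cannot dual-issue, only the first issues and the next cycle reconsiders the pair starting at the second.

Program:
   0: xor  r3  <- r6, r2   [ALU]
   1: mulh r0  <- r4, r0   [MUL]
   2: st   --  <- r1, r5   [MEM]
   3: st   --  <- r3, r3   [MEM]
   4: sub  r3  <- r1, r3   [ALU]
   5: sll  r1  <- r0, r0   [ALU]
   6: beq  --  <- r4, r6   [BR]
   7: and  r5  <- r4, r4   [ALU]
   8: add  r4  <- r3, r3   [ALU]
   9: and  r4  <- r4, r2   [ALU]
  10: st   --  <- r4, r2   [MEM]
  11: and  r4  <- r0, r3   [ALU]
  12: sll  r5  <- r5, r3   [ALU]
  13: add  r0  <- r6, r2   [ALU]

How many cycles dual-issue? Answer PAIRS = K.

PAIRS = 6

#0 head=0: xor.ALU+mulh.MUL i0,i1 2-wide
#1 head=2: st.MEM i2 no-port MEM/MEM
#2 head=3: st.MEM+sub.ALU i3,i4 2-wide
#3 head=5: sll.ALU+beq.BR i5,i6 2-wide
#4 head=7: and.ALU+add.ALU i7,i8 2-wide
#5 head=9: and.ALU i9 RAW r4
#6 head=10: st.MEM+and.ALU i10,i11 2-wide
#7 head=12: sll.ALU+add.ALU i12,i13 2-wide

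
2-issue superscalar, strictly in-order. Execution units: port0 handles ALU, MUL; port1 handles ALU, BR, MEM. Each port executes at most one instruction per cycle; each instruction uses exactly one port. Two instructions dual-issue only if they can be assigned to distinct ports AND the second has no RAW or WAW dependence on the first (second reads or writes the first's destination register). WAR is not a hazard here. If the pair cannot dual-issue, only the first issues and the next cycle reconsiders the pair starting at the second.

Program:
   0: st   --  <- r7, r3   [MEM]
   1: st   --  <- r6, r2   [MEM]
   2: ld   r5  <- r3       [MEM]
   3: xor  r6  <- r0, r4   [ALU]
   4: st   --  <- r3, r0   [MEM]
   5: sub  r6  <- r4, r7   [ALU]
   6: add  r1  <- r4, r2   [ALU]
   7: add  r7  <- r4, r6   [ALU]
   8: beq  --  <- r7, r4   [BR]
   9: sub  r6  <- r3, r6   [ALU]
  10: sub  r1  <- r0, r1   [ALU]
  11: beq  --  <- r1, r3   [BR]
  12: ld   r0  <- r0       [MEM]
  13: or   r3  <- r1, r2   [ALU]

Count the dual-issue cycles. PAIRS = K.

0. st.MEM @i0  | no-port MEM/MEM
1. st.MEM @i1  | no-port MEM/MEM
2. ld.MEM;xor.ALU @i2+i3  | dual
3. st.MEM;sub.ALU @i4+i5  | dual
4. add.ALU;add.ALU @i6+i7  | dual
5. beq.BR;sub.ALU @i8+i9  | dual
6. sub.ALU @i10  | RAW r1
7. beq.BR @i11  | no-port BR/MEM
8. ld.MEM;or.ALU @i12+i13  | dual

PAIRS = 5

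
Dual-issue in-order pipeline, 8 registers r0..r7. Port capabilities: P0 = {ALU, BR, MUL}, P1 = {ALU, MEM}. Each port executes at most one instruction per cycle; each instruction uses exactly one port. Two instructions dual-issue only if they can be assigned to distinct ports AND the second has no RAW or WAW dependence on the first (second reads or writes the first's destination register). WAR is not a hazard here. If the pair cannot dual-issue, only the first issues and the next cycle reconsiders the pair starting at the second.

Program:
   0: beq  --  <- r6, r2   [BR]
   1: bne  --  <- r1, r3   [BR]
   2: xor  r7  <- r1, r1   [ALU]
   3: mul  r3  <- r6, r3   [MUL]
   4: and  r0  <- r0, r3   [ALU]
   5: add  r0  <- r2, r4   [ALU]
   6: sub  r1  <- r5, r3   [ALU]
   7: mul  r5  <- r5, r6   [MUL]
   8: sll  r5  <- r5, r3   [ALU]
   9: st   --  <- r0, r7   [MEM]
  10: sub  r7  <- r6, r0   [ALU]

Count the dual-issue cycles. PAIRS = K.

#0 head=0: beq.BR i0 no-port BR/BR
#1 head=1: bne.BR/xor.ALU i1/i2 2-wide
#2 head=3: mul.MUL i3 RAW r3
#3 head=4: and.ALU i4 WAW r0
#4 head=5: add.ALU/sub.ALU i5/i6 2-wide
#5 head=7: mul.MUL i7 RAW+WAW r5
#6 head=8: sll.ALU/st.MEM i8/i9 2-wide
#7 head=10: sub.ALU i10 tail

PAIRS = 3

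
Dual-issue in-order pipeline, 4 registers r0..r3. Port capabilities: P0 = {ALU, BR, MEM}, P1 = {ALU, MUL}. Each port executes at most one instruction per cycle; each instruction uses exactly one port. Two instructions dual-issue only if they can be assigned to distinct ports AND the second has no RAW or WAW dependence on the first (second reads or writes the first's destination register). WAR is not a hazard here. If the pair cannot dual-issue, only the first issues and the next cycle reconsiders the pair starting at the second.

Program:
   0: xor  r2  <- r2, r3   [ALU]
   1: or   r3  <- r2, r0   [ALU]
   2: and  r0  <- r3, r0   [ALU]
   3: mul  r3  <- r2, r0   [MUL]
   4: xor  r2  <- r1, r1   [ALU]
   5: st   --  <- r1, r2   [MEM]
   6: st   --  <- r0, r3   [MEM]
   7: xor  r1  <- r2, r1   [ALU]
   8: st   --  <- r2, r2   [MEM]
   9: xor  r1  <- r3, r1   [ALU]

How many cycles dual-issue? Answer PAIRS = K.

PAIRS = 3

  cy0 -> i0 (xor.ALU) RAW r2
  cy1 -> i1 (or.ALU) RAW r3
  cy2 -> i2 (and.ALU) RAW r0
  cy3 -> i3,i4 (mul.MUL xor.ALU) 2-wide
  cy4 -> i5 (st.MEM) no-port MEM/MEM
  cy5 -> i6,i7 (st.MEM xor.ALU) 2-wide
  cy6 -> i8,i9 (st.MEM xor.ALU) 2-wide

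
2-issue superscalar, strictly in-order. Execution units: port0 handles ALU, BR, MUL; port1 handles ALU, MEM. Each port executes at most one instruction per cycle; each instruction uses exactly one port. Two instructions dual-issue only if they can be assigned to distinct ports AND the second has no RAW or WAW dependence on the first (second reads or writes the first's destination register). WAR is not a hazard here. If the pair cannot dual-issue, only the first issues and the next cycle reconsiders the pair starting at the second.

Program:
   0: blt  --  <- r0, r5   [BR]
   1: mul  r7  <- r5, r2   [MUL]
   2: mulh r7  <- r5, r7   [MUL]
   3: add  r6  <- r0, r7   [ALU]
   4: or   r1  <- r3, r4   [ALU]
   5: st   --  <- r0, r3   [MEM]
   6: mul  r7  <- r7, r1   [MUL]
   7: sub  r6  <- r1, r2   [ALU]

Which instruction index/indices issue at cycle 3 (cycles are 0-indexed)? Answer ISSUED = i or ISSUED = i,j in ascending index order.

ISSUED = 3,4

#0 head=0: blt i0 no-port BR/MUL
#1 head=1: mul i1 no-port MUL/MUL
#2 head=2: mulh i2 RAW r7
#3 head=3: add+or i3&i4 2-wide
#4 head=5: st+mul i5&i6 2-wide
#5 head=7: sub i7 tail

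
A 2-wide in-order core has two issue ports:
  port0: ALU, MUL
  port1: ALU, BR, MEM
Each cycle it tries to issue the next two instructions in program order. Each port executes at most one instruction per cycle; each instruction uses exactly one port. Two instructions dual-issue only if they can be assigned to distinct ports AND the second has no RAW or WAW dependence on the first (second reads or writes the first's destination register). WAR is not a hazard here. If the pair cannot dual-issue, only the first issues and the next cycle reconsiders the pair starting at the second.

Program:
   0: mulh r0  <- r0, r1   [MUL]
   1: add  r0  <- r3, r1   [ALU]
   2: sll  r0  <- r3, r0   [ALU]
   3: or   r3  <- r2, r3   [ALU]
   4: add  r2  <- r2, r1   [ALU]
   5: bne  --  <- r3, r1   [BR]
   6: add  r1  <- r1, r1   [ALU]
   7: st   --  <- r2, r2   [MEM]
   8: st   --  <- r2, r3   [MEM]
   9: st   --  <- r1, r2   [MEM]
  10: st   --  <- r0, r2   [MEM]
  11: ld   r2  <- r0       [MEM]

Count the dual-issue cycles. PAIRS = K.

  cy0 -> i0 (mulh) WAW r0
  cy1 -> i1 (add) RAW+WAW r0
  cy2 -> i2&i3 (sll+or) dual
  cy3 -> i4&i5 (add+bne) dual
  cy4 -> i6&i7 (add+st) dual
  cy5 -> i8 (st) no-port MEM/MEM
  cy6 -> i9 (st) no-port MEM/MEM
  cy7 -> i10 (st) no-port MEM/MEM
  cy8 -> i11 (ld) tail

PAIRS = 3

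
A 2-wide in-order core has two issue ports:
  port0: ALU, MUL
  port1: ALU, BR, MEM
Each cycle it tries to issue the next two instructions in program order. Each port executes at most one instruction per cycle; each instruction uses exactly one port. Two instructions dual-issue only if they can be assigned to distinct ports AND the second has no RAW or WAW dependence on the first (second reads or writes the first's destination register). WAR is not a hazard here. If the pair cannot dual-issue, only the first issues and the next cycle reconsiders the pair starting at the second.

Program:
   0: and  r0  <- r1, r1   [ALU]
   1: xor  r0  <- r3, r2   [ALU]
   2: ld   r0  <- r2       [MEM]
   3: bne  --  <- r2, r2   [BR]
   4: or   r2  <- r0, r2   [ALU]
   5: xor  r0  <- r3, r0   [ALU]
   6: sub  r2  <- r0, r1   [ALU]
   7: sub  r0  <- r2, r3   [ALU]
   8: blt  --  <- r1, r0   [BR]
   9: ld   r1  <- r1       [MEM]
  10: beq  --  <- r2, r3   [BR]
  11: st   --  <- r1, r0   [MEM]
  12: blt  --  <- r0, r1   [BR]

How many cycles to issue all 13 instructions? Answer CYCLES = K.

  cy0 -> i0 (and.ALU) WAW r0
  cy1 -> i1 (xor.ALU) WAW r0
  cy2 -> i2 (ld.MEM) no-port MEM/BR
  cy3 -> i3&i4 (bne.BR/or.ALU) dual
  cy4 -> i5 (xor.ALU) RAW r0
  cy5 -> i6 (sub.ALU) RAW r2
  cy6 -> i7 (sub.ALU) RAW r0
  cy7 -> i8 (blt.BR) no-port BR/MEM
  cy8 -> i9 (ld.MEM) no-port MEM/BR
  cy9 -> i10 (beq.BR) no-port BR/MEM
  cy10 -> i11 (st.MEM) no-port MEM/BR
  cy11 -> i12 (blt.BR) tail

CYCLES = 12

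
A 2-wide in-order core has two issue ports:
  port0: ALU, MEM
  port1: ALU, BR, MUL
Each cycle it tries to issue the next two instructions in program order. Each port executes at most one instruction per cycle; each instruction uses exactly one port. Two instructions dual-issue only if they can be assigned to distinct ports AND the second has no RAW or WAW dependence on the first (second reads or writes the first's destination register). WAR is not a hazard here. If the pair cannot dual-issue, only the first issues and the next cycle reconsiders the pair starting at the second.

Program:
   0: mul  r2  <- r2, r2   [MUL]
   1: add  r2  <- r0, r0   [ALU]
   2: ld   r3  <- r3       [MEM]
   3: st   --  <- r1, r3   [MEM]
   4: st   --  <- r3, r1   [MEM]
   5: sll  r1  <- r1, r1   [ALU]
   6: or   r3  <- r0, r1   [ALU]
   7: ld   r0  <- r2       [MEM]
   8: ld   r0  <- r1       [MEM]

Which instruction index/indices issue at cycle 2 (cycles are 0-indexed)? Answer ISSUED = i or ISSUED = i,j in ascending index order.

ISSUED = 3

[0] i0  mul  -- WAW r2
[1] i1/i2  add+ld  -- pair
[2] i3  st  -- no-port MEM/MEM
[3] i4/i5  st+sll  -- pair
[4] i6/i7  or+ld  -- pair
[5] i8  ld  -- tail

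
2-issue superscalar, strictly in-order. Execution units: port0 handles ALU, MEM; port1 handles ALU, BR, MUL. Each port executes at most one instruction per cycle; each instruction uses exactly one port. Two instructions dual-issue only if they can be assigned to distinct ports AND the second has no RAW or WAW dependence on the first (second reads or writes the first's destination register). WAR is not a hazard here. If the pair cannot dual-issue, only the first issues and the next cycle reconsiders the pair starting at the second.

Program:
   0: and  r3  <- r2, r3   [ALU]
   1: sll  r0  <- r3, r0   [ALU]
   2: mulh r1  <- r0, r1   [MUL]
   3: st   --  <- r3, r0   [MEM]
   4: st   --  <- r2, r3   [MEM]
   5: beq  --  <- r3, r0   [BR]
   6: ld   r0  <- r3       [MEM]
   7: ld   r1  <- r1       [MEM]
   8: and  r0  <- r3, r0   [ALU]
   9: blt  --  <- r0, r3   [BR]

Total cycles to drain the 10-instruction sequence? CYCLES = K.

t=0 i0:and ; RAW r3
t=1 i1:sll ; RAW r0
t=2 i2&i3:mulh+st ; pair
t=3 i4&i5:st+beq ; pair
t=4 i6:ld ; no-port MEM/MEM
t=5 i7&i8:ld+and ; pair
t=6 i9:blt ; tail

CYCLES = 7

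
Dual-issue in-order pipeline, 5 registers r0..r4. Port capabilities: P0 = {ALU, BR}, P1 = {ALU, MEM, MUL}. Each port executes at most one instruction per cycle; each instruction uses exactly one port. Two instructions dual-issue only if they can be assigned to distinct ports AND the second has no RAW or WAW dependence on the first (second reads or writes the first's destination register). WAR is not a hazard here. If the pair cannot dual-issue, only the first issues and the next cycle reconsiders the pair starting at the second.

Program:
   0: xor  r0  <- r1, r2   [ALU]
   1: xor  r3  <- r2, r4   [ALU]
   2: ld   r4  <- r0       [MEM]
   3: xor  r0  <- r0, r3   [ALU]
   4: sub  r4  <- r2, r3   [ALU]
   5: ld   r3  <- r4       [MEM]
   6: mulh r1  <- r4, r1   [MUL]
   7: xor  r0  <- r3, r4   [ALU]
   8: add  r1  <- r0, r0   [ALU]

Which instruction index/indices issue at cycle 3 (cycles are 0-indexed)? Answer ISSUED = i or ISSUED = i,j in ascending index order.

ISSUED = 5

0. xor.ALU xor.ALU @i0&i1  | 2-wide
1. ld.MEM xor.ALU @i2&i3  | 2-wide
2. sub.ALU @i4  | RAW r4
3. ld.MEM @i5  | no-port MEM/MUL
4. mulh.MUL xor.ALU @i6&i7  | 2-wide
5. add.ALU @i8  | tail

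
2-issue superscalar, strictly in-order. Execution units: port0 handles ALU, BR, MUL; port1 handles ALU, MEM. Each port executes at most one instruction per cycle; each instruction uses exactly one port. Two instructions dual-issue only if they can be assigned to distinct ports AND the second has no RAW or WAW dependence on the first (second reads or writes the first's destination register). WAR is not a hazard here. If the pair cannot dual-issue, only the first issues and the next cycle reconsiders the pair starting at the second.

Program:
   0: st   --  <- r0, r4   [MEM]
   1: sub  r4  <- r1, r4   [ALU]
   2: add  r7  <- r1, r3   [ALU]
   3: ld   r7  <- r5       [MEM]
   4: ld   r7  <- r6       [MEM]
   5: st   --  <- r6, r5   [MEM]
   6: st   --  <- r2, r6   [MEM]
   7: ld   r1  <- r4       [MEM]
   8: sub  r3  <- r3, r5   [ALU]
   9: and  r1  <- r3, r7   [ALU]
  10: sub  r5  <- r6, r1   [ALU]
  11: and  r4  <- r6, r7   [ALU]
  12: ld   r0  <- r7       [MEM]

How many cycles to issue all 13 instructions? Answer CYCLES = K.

CYCLES = 10

[0] i0+i1  st.MEM/sub.ALU  -- pair
[1] i2  add.ALU  -- WAW r7
[2] i3  ld.MEM  -- no-port MEM/MEM
[3] i4  ld.MEM  -- no-port MEM/MEM
[4] i5  st.MEM  -- no-port MEM/MEM
[5] i6  st.MEM  -- no-port MEM/MEM
[6] i7+i8  ld.MEM/sub.ALU  -- pair
[7] i9  and.ALU  -- RAW r1
[8] i10+i11  sub.ALU/and.ALU  -- pair
[9] i12  ld.MEM  -- tail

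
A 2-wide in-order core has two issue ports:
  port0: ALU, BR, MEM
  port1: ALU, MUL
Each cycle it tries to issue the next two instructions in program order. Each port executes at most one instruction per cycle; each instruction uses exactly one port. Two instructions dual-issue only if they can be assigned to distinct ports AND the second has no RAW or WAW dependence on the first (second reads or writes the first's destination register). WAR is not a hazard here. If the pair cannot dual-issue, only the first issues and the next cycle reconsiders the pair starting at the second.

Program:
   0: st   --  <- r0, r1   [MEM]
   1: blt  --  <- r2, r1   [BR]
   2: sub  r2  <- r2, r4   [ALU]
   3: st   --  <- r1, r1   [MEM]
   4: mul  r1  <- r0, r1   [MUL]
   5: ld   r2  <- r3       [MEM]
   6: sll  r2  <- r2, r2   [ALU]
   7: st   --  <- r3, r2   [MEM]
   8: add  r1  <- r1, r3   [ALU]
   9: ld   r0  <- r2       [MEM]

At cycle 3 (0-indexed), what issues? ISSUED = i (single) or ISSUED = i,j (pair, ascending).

ISSUED = 5

0. st @i0  | no-port MEM/BR
1. blt;sub @i1&i2  | pair
2. st;mul @i3&i4  | pair
3. ld @i5  | RAW+WAW r2
4. sll @i6  | RAW r2
5. st;add @i7&i8  | pair
6. ld @i9  | tail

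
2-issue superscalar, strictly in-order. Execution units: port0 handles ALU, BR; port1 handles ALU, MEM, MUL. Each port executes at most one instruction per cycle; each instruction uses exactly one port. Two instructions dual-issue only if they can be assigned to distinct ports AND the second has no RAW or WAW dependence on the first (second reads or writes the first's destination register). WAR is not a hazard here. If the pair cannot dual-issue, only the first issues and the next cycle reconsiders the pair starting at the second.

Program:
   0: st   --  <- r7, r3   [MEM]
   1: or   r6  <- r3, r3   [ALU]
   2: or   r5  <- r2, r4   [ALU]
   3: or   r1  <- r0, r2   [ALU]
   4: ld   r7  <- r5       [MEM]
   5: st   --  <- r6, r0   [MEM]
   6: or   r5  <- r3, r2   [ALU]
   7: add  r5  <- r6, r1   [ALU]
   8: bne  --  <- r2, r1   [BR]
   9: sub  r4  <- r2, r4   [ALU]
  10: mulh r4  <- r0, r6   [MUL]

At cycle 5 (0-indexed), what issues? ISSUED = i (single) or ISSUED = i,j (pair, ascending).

#0 head=0: st+or i0&i1 dual
#1 head=2: or+or i2&i3 dual
#2 head=4: ld i4 no-port MEM/MEM
#3 head=5: st+or i5&i6 dual
#4 head=7: add+bne i7&i8 dual
#5 head=9: sub i9 WAW r4
#6 head=10: mulh i10 tail

ISSUED = 9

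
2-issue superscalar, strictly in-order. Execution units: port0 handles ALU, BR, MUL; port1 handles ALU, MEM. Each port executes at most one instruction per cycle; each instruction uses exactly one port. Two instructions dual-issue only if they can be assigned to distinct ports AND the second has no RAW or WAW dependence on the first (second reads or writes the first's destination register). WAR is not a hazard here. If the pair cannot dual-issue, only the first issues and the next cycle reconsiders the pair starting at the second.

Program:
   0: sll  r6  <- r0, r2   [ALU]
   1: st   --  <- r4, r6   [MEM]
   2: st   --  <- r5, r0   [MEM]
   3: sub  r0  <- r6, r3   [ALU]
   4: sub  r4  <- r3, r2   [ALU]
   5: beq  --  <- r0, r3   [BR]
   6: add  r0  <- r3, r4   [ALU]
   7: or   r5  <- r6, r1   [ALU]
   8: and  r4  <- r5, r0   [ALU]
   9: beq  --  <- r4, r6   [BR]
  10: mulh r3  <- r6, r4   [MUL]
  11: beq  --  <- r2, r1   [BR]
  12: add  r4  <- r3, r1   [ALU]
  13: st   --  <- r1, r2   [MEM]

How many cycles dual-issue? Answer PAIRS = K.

PAIRS = 4

[0] i0  sll  -- RAW r6
[1] i1  st  -- no-port MEM/MEM
[2] i2+i3  st;sub  -- pair
[3] i4+i5  sub;beq  -- pair
[4] i6+i7  add;or  -- pair
[5] i8  and  -- RAW r4
[6] i9  beq  -- no-port BR/MUL
[7] i10  mulh  -- no-port MUL/BR
[8] i11+i12  beq;add  -- pair
[9] i13  st  -- tail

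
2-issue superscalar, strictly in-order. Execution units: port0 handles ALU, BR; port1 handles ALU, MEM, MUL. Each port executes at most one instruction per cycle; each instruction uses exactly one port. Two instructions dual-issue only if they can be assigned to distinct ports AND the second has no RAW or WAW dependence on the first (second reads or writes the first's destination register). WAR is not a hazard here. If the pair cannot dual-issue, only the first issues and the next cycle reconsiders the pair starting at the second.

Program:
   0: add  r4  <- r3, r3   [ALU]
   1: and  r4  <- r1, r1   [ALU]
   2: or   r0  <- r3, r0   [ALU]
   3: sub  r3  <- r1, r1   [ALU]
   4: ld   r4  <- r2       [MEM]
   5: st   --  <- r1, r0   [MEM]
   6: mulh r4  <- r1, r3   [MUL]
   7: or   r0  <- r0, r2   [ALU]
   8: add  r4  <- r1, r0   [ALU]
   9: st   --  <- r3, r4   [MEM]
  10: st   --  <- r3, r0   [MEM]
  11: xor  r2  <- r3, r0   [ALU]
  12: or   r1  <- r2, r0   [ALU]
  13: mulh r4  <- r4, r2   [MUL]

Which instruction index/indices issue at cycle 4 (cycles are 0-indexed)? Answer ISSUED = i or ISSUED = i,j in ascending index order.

ISSUED = 6,7

[0] i0  add  -- WAW r4
[1] i1&i2  and/or  -- 2-wide
[2] i3&i4  sub/ld  -- 2-wide
[3] i5  st  -- no-port MEM/MUL
[4] i6&i7  mulh/or  -- 2-wide
[5] i8  add  -- RAW r4
[6] i9  st  -- no-port MEM/MEM
[7] i10&i11  st/xor  -- 2-wide
[8] i12&i13  or/mulh  -- 2-wide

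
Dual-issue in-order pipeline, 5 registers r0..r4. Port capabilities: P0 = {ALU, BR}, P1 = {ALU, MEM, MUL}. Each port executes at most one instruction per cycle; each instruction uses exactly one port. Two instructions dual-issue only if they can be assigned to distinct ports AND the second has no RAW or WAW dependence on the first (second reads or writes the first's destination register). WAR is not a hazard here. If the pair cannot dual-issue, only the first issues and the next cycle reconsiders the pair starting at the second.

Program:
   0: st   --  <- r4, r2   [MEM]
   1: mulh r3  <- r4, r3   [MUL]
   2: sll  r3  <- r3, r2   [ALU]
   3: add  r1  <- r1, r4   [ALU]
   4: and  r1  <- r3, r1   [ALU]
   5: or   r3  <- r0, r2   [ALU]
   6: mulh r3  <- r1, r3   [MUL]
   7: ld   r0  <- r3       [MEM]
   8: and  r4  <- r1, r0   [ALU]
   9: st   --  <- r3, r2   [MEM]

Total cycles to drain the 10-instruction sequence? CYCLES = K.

CYCLES = 7

[0] i0  st  -- no-port MEM/MUL
[1] i1  mulh  -- RAW+WAW r3
[2] i2+i3  sll add  -- pair
[3] i4+i5  and or  -- pair
[4] i6  mulh  -- no-port MUL/MEM
[5] i7  ld  -- RAW r0
[6] i8+i9  and st  -- pair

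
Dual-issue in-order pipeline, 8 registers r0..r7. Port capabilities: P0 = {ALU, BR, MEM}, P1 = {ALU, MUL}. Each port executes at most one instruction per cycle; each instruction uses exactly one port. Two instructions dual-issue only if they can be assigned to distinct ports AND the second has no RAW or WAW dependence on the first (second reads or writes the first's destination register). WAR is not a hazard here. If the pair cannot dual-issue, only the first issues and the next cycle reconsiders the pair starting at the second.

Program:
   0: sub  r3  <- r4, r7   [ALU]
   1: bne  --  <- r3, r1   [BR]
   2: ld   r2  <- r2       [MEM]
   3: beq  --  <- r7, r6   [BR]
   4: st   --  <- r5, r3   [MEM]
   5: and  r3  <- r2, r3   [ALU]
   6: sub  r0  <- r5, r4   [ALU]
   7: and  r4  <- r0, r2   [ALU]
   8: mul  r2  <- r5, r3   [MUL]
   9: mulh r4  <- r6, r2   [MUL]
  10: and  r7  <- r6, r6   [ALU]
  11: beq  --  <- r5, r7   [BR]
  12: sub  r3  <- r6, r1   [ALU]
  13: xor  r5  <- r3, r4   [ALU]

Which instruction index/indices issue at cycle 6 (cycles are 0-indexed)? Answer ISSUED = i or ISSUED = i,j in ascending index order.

0. sub.ALU @i0  | RAW r3
1. bne.BR @i1  | no-port BR/MEM
2. ld.MEM @i2  | no-port MEM/BR
3. beq.BR @i3  | no-port BR/MEM
4. st.MEM+and.ALU @i4,i5  | pair
5. sub.ALU @i6  | RAW r0
6. and.ALU+mul.MUL @i7,i8  | pair
7. mulh.MUL+and.ALU @i9,i10  | pair
8. beq.BR+sub.ALU @i11,i12  | pair
9. xor.ALU @i13  | tail

ISSUED = 7,8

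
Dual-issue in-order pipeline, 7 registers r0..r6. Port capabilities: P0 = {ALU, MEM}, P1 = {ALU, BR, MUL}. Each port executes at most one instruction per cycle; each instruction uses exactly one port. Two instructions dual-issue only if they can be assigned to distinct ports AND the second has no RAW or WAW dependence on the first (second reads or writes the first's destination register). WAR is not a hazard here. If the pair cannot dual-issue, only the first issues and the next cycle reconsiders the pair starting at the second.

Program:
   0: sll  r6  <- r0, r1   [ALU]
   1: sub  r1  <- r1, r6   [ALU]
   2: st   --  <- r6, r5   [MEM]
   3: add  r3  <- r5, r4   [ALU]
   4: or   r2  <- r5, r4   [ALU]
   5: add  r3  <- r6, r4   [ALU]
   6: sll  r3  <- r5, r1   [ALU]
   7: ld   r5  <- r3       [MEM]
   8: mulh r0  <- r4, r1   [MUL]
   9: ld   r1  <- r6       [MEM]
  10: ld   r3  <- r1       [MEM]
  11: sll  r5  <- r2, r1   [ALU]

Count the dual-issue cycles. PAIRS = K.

PAIRS = 4

  cy0 -> i0 (sll) RAW r6
  cy1 -> i1&i2 (sub st) 2-wide
  cy2 -> i3&i4 (add or) 2-wide
  cy3 -> i5 (add) WAW r3
  cy4 -> i6 (sll) RAW r3
  cy5 -> i7&i8 (ld mulh) 2-wide
  cy6 -> i9 (ld) no-port MEM/MEM
  cy7 -> i10&i11 (ld sll) 2-wide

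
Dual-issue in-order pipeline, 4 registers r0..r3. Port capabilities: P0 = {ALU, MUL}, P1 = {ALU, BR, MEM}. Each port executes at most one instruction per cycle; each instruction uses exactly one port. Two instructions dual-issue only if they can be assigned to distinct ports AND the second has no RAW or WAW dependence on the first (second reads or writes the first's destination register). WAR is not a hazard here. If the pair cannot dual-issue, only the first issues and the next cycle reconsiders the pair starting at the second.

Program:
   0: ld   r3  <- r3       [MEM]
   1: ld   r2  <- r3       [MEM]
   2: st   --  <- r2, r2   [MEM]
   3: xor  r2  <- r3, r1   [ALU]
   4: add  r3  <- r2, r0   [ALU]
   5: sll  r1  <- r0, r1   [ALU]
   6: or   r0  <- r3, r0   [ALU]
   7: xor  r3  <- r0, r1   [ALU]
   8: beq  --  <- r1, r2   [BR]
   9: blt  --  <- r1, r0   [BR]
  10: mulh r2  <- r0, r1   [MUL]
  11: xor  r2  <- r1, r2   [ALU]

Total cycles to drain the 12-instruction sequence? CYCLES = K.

#0 head=0: ld i0 no-port MEM/MEM
#1 head=1: ld i1 no-port MEM/MEM
#2 head=2: st+xor i2&i3 2-wide
#3 head=4: add+sll i4&i5 2-wide
#4 head=6: or i6 RAW r0
#5 head=7: xor+beq i7&i8 2-wide
#6 head=9: blt+mulh i9&i10 2-wide
#7 head=11: xor i11 tail

CYCLES = 8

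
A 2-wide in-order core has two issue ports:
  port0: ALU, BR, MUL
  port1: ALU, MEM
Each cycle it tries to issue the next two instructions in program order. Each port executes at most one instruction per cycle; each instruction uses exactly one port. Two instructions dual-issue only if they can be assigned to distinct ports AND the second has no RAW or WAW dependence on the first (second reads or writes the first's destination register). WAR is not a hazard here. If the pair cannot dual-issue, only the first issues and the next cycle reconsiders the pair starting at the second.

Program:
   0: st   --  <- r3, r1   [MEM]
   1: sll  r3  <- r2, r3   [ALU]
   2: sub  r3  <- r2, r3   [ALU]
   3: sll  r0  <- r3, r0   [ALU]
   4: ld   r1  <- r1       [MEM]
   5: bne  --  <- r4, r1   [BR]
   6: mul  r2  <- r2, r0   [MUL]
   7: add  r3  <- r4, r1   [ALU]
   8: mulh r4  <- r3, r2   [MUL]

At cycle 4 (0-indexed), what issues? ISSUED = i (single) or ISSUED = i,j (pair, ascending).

t=0 i0,i1:st.MEM+sll.ALU ; 2-wide
t=1 i2:sub.ALU ; RAW r3
t=2 i3,i4:sll.ALU+ld.MEM ; 2-wide
t=3 i5:bne.BR ; no-port BR/MUL
t=4 i6,i7:mul.MUL+add.ALU ; 2-wide
t=5 i8:mulh.MUL ; tail

ISSUED = 6,7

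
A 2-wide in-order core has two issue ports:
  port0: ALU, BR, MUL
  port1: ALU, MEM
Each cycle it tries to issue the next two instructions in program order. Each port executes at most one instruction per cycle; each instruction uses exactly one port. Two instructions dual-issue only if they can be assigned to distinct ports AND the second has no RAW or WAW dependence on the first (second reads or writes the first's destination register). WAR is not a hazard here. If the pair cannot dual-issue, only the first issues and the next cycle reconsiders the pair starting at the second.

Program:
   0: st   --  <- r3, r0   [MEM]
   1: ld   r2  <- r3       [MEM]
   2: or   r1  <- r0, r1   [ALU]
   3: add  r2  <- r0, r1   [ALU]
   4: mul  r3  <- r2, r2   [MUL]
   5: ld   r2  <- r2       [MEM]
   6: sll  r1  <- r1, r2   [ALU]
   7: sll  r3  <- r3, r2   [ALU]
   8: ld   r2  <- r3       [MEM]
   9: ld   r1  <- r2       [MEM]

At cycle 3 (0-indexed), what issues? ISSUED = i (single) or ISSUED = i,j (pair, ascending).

ISSUED = 4,5

t=0 i0:st.MEM ; no-port MEM/MEM
t=1 i1+i2:ld.MEM+or.ALU ; 2-wide
t=2 i3:add.ALU ; RAW r2
t=3 i4+i5:mul.MUL+ld.MEM ; 2-wide
t=4 i6+i7:sll.ALU+sll.ALU ; 2-wide
t=5 i8:ld.MEM ; no-port MEM/MEM
t=6 i9:ld.MEM ; tail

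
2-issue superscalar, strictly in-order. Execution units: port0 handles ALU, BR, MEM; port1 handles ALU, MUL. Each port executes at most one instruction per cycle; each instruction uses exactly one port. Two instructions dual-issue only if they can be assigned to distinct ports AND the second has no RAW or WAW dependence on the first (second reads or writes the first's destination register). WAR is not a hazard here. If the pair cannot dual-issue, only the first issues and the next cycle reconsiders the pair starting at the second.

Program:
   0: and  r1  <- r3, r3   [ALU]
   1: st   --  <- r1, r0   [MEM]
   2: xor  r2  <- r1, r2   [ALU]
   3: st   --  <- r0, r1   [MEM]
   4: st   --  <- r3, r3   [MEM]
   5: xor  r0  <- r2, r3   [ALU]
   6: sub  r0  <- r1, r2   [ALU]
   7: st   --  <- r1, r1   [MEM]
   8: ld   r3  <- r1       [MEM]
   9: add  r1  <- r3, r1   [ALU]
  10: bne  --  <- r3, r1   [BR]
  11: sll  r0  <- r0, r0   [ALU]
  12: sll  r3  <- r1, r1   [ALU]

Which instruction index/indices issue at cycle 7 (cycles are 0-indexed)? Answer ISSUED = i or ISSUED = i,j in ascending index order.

t=0 i0:and.ALU ; RAW r1
t=1 i1+i2:st.MEM;xor.ALU ; dual
t=2 i3:st.MEM ; no-port MEM/MEM
t=3 i4+i5:st.MEM;xor.ALU ; dual
t=4 i6+i7:sub.ALU;st.MEM ; dual
t=5 i8:ld.MEM ; RAW r3
t=6 i9:add.ALU ; RAW r1
t=7 i10+i11:bne.BR;sll.ALU ; dual
t=8 i12:sll.ALU ; tail

ISSUED = 10,11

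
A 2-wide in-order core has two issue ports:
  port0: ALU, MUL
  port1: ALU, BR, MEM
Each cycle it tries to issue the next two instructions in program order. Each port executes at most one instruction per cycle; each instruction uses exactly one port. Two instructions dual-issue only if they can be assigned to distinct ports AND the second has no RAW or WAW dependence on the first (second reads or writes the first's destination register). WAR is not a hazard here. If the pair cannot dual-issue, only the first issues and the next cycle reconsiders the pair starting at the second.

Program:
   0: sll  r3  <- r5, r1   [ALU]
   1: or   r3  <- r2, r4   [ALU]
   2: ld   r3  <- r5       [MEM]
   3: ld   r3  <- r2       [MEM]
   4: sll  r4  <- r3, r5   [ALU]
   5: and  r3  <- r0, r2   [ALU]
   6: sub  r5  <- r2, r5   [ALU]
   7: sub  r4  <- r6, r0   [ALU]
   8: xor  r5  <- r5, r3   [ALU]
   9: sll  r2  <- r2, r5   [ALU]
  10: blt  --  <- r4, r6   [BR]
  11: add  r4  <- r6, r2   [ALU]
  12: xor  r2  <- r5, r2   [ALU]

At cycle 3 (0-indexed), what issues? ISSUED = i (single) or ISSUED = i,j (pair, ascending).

#0 head=0: sll i0 WAW r3
#1 head=1: or i1 WAW r3
#2 head=2: ld i2 no-port MEM/MEM
#3 head=3: ld i3 RAW r3
#4 head=4: sll and i4&i5 2-wide
#5 head=6: sub sub i6&i7 2-wide
#6 head=8: xor i8 RAW r5
#7 head=9: sll blt i9&i10 2-wide
#8 head=11: add xor i11&i12 2-wide

ISSUED = 3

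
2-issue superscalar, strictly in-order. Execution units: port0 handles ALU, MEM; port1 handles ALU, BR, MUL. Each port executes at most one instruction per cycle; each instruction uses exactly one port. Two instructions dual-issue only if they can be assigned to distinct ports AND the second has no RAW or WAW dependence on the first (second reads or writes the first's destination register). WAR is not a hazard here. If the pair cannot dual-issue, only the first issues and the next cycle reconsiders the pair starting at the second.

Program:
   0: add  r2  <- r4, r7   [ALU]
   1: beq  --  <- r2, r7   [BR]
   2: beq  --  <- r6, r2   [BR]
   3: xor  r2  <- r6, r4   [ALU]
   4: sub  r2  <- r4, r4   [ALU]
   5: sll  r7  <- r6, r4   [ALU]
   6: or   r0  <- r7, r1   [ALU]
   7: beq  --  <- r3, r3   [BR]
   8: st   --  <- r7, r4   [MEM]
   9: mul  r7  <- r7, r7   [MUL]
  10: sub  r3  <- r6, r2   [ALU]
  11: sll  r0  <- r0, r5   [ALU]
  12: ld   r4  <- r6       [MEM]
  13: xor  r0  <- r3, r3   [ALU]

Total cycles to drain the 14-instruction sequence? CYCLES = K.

CYCLES = 8

[0] i0  add  -- RAW r2
[1] i1  beq  -- no-port BR/BR
[2] i2+i3  beq/xor  -- dual
[3] i4+i5  sub/sll  -- dual
[4] i6+i7  or/beq  -- dual
[5] i8+i9  st/mul  -- dual
[6] i10+i11  sub/sll  -- dual
[7] i12+i13  ld/xor  -- dual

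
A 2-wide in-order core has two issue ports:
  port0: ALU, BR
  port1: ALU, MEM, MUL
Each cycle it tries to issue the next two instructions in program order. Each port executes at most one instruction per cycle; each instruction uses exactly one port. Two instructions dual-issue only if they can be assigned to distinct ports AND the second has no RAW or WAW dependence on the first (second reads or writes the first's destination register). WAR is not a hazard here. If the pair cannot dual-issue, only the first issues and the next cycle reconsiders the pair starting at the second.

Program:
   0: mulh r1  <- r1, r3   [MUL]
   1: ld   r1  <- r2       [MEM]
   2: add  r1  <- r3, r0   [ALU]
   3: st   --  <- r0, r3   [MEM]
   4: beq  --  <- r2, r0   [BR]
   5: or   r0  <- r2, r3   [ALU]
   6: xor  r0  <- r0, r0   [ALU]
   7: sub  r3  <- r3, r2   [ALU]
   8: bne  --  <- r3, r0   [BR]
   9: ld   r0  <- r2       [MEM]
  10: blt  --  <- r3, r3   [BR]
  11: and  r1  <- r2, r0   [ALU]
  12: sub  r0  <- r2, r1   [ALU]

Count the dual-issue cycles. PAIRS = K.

c0: i0 mulh.MUL  no-port MUL/MEM
c1: i1 ld.MEM  WAW r1
c2: i2&i3 add.ALU/st.MEM  2-wide
c3: i4&i5 beq.BR/or.ALU  2-wide
c4: i6&i7 xor.ALU/sub.ALU  2-wide
c5: i8&i9 bne.BR/ld.MEM  2-wide
c6: i10&i11 blt.BR/and.ALU  2-wide
c7: i12 sub.ALU  tail

PAIRS = 5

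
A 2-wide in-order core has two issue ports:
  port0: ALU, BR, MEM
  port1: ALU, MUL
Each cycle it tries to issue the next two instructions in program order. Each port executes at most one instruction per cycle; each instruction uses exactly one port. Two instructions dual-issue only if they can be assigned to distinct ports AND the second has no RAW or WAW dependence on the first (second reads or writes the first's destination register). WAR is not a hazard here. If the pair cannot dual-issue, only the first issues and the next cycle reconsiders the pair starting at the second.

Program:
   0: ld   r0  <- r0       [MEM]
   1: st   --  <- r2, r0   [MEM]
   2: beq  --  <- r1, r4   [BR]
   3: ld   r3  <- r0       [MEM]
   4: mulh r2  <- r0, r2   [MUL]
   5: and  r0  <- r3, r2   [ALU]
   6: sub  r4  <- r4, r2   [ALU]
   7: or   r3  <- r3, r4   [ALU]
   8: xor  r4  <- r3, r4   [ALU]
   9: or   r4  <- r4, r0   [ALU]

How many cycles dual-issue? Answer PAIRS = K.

0. ld.MEM @i0  | no-port MEM/MEM
1. st.MEM @i1  | no-port MEM/BR
2. beq.BR @i2  | no-port BR/MEM
3. ld.MEM/mulh.MUL @i3&i4  | 2-wide
4. and.ALU/sub.ALU @i5&i6  | 2-wide
5. or.ALU @i7  | RAW r3
6. xor.ALU @i8  | RAW+WAW r4
7. or.ALU @i9  | tail

PAIRS = 2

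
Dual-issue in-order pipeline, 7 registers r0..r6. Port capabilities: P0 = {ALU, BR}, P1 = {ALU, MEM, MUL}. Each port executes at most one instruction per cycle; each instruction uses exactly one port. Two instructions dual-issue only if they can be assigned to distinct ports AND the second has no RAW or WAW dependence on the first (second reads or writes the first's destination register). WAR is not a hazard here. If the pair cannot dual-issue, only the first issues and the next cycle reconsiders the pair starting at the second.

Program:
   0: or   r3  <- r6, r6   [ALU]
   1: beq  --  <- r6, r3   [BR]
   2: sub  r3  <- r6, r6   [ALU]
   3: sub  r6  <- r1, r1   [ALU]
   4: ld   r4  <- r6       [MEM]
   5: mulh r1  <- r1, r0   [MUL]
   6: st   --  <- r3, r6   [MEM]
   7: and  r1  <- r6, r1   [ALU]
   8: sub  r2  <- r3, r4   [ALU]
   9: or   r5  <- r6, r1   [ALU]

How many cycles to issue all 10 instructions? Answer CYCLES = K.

CYCLES = 7

#0 head=0: or.ALU i0 RAW r3
#1 head=1: beq.BR;sub.ALU i1&i2 2-wide
#2 head=3: sub.ALU i3 RAW r6
#3 head=4: ld.MEM i4 no-port MEM/MUL
#4 head=5: mulh.MUL i5 no-port MUL/MEM
#5 head=6: st.MEM;and.ALU i6&i7 2-wide
#6 head=8: sub.ALU;or.ALU i8&i9 2-wide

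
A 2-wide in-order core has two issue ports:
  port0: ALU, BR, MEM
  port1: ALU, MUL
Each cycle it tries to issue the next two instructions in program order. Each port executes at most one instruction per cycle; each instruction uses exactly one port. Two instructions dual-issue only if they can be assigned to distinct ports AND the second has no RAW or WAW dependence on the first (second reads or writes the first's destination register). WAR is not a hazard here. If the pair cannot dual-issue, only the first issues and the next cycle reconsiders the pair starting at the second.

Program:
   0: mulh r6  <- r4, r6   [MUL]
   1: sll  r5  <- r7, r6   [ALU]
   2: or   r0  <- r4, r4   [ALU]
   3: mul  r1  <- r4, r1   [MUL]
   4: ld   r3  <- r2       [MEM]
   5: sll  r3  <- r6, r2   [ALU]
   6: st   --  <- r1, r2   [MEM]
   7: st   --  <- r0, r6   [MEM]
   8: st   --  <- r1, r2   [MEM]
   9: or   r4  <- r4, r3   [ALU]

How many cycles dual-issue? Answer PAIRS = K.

PAIRS = 4

#0 head=0: mulh i0 RAW r6
#1 head=1: sll/or i1,i2 pair
#2 head=3: mul/ld i3,i4 pair
#3 head=5: sll/st i5,i6 pair
#4 head=7: st i7 no-port MEM/MEM
#5 head=8: st/or i8,i9 pair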